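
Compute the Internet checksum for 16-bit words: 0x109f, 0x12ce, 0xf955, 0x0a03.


Sum all words (with carry folding):
+ 0x109f = 0x109f
+ 0x12ce = 0x236d
+ 0xf955 = 0x1cc3
+ 0x0a03 = 0x26c6
One's complement: ~0x26c6
Checksum = 0xd939


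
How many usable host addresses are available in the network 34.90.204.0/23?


Host bits = 32 - 23 = 9
Total addresses = 2^9 = 512
Usable = total - 2 (network and broadcast)
Usable hosts: 510


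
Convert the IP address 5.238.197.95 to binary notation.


5 = 00000101
238 = 11101110
197 = 11000101
95 = 01011111
Binary: 00000101.11101110.11000101.01011111


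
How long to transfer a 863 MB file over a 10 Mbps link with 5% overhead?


Effective throughput = 10 * (1 - 5/100) = 9.5 Mbps
File size in Mb = 863 * 8 = 6904 Mb
Time = 6904 / 9.5
Time = 726.7368 seconds


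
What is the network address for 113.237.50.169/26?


IP:   01110001.11101101.00110010.10101001
Mask: 11111111.11111111.11111111.11000000
AND operation:
Net:  01110001.11101101.00110010.10000000
Network: 113.237.50.128/26


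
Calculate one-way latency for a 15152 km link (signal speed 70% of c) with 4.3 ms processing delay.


Speed = 0.7 * 3e5 km/s = 210000 km/s
Propagation delay = 15152 / 210000 = 0.0722 s = 72.1524 ms
Processing delay = 4.3 ms
Total one-way latency = 76.4524 ms


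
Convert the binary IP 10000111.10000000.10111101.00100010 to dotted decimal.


10000111 = 135
10000000 = 128
10111101 = 189
00100010 = 34
IP: 135.128.189.34


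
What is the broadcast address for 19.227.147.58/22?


Network: 19.227.144.0/22
Host bits = 10
Set all host bits to 1:
Broadcast: 19.227.147.255


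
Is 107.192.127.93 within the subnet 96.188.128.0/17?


Subnet network: 96.188.128.0
Test IP AND mask: 107.192.0.0
No, 107.192.127.93 is not in 96.188.128.0/17


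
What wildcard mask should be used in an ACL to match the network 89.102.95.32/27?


Subnet mask: 255.255.255.224
Wildcard = 255.255.255.255 - subnet mask
255 - 255 = 0
255 - 255 = 0
255 - 255 = 0
255 - 224 = 31
Wildcard: 0.0.0.31


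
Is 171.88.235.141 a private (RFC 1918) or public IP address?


RFC 1918 private ranges:
  10.0.0.0/8 (10.0.0.0 - 10.255.255.255)
  172.16.0.0/12 (172.16.0.0 - 172.31.255.255)
  192.168.0.0/16 (192.168.0.0 - 192.168.255.255)
Public (not in any RFC 1918 range)


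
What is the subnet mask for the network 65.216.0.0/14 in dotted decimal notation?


/14 means 14 network bits, 18 host bits
Binary: 11111111111111000000000000000000
Mask: 255.252.0.0


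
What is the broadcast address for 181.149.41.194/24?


Network: 181.149.41.0/24
Host bits = 8
Set all host bits to 1:
Broadcast: 181.149.41.255


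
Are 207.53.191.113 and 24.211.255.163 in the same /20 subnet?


Mask: 255.255.240.0
207.53.191.113 AND mask = 207.53.176.0
24.211.255.163 AND mask = 24.211.240.0
No, different subnets (207.53.176.0 vs 24.211.240.0)


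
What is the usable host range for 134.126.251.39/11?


Network: 134.96.0.0
Broadcast: 134.127.255.255
First usable = network + 1
Last usable = broadcast - 1
Range: 134.96.0.1 to 134.127.255.254


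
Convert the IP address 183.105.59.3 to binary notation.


183 = 10110111
105 = 01101001
59 = 00111011
3 = 00000011
Binary: 10110111.01101001.00111011.00000011


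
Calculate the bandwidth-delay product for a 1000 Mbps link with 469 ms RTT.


BDP = bandwidth * RTT
= 1000 Mbps * 469 ms
= 1000 * 1e6 * 469 / 1000 bits
= 469000000 bits
= 58625000 bytes
= 57250.9766 KB
BDP = 469000000 bits (58625000 bytes)


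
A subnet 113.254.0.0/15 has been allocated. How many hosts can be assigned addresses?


Host bits = 32 - 15 = 17
Total addresses = 2^17 = 131072
Usable = total - 2 (network and broadcast)
Usable hosts: 131070


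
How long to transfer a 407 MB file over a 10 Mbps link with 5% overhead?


Effective throughput = 10 * (1 - 5/100) = 9.5 Mbps
File size in Mb = 407 * 8 = 3256 Mb
Time = 3256 / 9.5
Time = 342.7368 seconds


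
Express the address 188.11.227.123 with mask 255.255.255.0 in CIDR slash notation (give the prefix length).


Binary: 11111111.11111111.11111111.00000000
Count leading 1s
Prefix: /24


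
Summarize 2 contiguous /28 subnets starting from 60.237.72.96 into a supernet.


Original prefix: /28
Number of subnets: 2 = 2^1
New prefix = 28 - 1 = 27
Supernet: 60.237.72.96/27


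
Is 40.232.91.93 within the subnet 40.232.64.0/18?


Subnet network: 40.232.64.0
Test IP AND mask: 40.232.64.0
Yes, 40.232.91.93 is in 40.232.64.0/18


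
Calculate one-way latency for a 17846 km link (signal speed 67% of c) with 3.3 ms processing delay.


Speed = 0.67 * 3e5 km/s = 201000 km/s
Propagation delay = 17846 / 201000 = 0.0888 s = 88.7861 ms
Processing delay = 3.3 ms
Total one-way latency = 92.0861 ms


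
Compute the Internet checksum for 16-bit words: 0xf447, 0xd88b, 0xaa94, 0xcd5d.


Sum all words (with carry folding):
+ 0xf447 = 0xf447
+ 0xd88b = 0xccd3
+ 0xaa94 = 0x7768
+ 0xcd5d = 0x44c6
One's complement: ~0x44c6
Checksum = 0xbb39


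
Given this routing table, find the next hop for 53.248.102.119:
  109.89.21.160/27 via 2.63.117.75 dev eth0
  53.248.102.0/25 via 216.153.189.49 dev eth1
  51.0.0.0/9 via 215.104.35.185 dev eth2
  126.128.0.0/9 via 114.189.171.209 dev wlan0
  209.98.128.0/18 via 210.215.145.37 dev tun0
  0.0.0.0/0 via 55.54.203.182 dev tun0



Longest prefix match for 53.248.102.119:
  /27 109.89.21.160: no
  /25 53.248.102.0: MATCH
  /9 51.0.0.0: no
  /9 126.128.0.0: no
  /18 209.98.128.0: no
  /0 0.0.0.0: MATCH
Selected: next-hop 216.153.189.49 via eth1 (matched /25)


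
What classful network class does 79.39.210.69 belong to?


First octet: 79
Binary: 01001111
0xxxxxxx -> Class A (1-126)
Class A, default mask 255.0.0.0 (/8)


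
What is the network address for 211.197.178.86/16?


IP:   11010011.11000101.10110010.01010110
Mask: 11111111.11111111.00000000.00000000
AND operation:
Net:  11010011.11000101.00000000.00000000
Network: 211.197.0.0/16


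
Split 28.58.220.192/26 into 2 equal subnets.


New prefix = 26 + 1 = 27
Each subnet has 32 addresses
  28.58.220.192/27
  28.58.220.224/27
Subnets: 28.58.220.192/27, 28.58.220.224/27


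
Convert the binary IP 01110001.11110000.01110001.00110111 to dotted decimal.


01110001 = 113
11110000 = 240
01110001 = 113
00110111 = 55
IP: 113.240.113.55


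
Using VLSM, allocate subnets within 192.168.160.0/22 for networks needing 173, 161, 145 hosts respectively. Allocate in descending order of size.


173 hosts -> /24 (254 usable): 192.168.160.0/24
161 hosts -> /24 (254 usable): 192.168.161.0/24
145 hosts -> /24 (254 usable): 192.168.162.0/24
Allocation: 192.168.160.0/24 (173 hosts, 254 usable); 192.168.161.0/24 (161 hosts, 254 usable); 192.168.162.0/24 (145 hosts, 254 usable)


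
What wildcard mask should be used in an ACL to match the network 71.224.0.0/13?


Subnet mask: 255.248.0.0
Wildcard = 255.255.255.255 - subnet mask
255 - 255 = 0
255 - 248 = 7
255 - 0 = 255
255 - 0 = 255
Wildcard: 0.7.255.255


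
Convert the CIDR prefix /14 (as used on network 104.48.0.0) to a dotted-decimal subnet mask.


/14 means 14 network bits, 18 host bits
Binary: 11111111111111000000000000000000
Mask: 255.252.0.0


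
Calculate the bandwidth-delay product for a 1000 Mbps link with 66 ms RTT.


BDP = bandwidth * RTT
= 1000 Mbps * 66 ms
= 1000 * 1e6 * 66 / 1000 bits
= 66000000 bits
= 8250000 bytes
= 8056.6406 KB
BDP = 66000000 bits (8250000 bytes)


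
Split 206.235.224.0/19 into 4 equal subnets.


New prefix = 19 + 2 = 21
Each subnet has 2048 addresses
  206.235.224.0/21
  206.235.232.0/21
  206.235.240.0/21
  206.235.248.0/21
Subnets: 206.235.224.0/21, 206.235.232.0/21, 206.235.240.0/21, 206.235.248.0/21


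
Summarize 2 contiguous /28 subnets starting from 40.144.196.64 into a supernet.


Original prefix: /28
Number of subnets: 2 = 2^1
New prefix = 28 - 1 = 27
Supernet: 40.144.196.64/27


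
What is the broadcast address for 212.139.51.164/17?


Network: 212.139.0.0/17
Host bits = 15
Set all host bits to 1:
Broadcast: 212.139.127.255


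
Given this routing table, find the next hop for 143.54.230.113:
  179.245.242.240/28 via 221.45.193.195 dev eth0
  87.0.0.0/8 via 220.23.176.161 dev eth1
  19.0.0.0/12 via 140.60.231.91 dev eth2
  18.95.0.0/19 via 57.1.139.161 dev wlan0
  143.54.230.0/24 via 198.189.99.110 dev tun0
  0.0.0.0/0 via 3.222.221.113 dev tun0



Longest prefix match for 143.54.230.113:
  /28 179.245.242.240: no
  /8 87.0.0.0: no
  /12 19.0.0.0: no
  /19 18.95.0.0: no
  /24 143.54.230.0: MATCH
  /0 0.0.0.0: MATCH
Selected: next-hop 198.189.99.110 via tun0 (matched /24)


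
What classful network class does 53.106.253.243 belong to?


First octet: 53
Binary: 00110101
0xxxxxxx -> Class A (1-126)
Class A, default mask 255.0.0.0 (/8)


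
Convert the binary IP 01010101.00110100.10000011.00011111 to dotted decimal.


01010101 = 85
00110100 = 52
10000011 = 131
00011111 = 31
IP: 85.52.131.31


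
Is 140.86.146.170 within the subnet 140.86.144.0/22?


Subnet network: 140.86.144.0
Test IP AND mask: 140.86.144.0
Yes, 140.86.146.170 is in 140.86.144.0/22


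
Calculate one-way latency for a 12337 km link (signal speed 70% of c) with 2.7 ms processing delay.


Speed = 0.7 * 3e5 km/s = 210000 km/s
Propagation delay = 12337 / 210000 = 0.0587 s = 58.7476 ms
Processing delay = 2.7 ms
Total one-way latency = 61.4476 ms


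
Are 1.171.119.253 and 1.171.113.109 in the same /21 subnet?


Mask: 255.255.248.0
1.171.119.253 AND mask = 1.171.112.0
1.171.113.109 AND mask = 1.171.112.0
Yes, same subnet (1.171.112.0)


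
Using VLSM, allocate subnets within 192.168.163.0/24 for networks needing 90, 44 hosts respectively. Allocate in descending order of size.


90 hosts -> /25 (126 usable): 192.168.163.0/25
44 hosts -> /26 (62 usable): 192.168.163.128/26
Allocation: 192.168.163.0/25 (90 hosts, 126 usable); 192.168.163.128/26 (44 hosts, 62 usable)


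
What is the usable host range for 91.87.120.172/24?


Network: 91.87.120.0
Broadcast: 91.87.120.255
First usable = network + 1
Last usable = broadcast - 1
Range: 91.87.120.1 to 91.87.120.254


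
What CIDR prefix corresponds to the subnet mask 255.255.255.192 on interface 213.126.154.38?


Binary: 11111111.11111111.11111111.11000000
Count leading 1s
Prefix: /26


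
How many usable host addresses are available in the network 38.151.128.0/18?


Host bits = 32 - 18 = 14
Total addresses = 2^14 = 16384
Usable = total - 2 (network and broadcast)
Usable hosts: 16382


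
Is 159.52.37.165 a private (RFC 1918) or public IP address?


RFC 1918 private ranges:
  10.0.0.0/8 (10.0.0.0 - 10.255.255.255)
  172.16.0.0/12 (172.16.0.0 - 172.31.255.255)
  192.168.0.0/16 (192.168.0.0 - 192.168.255.255)
Public (not in any RFC 1918 range)


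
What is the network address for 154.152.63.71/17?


IP:   10011010.10011000.00111111.01000111
Mask: 11111111.11111111.10000000.00000000
AND operation:
Net:  10011010.10011000.00000000.00000000
Network: 154.152.0.0/17


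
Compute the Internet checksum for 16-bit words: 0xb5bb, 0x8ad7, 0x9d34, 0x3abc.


Sum all words (with carry folding):
+ 0xb5bb = 0xb5bb
+ 0x8ad7 = 0x4093
+ 0x9d34 = 0xddc7
+ 0x3abc = 0x1884
One's complement: ~0x1884
Checksum = 0xe77b


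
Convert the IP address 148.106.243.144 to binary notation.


148 = 10010100
106 = 01101010
243 = 11110011
144 = 10010000
Binary: 10010100.01101010.11110011.10010000


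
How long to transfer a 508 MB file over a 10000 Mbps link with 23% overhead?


Effective throughput = 10000 * (1 - 23/100) = 7700 Mbps
File size in Mb = 508 * 8 = 4064 Mb
Time = 4064 / 7700
Time = 0.5278 seconds


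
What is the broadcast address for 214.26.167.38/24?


Network: 214.26.167.0/24
Host bits = 8
Set all host bits to 1:
Broadcast: 214.26.167.255


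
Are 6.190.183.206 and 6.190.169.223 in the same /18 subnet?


Mask: 255.255.192.0
6.190.183.206 AND mask = 6.190.128.0
6.190.169.223 AND mask = 6.190.128.0
Yes, same subnet (6.190.128.0)


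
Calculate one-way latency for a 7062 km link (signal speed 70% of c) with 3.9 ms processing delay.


Speed = 0.7 * 3e5 km/s = 210000 km/s
Propagation delay = 7062 / 210000 = 0.0336 s = 33.6286 ms
Processing delay = 3.9 ms
Total one-way latency = 37.5286 ms


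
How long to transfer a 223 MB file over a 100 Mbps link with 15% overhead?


Effective throughput = 100 * (1 - 15/100) = 85 Mbps
File size in Mb = 223 * 8 = 1784 Mb
Time = 1784 / 85
Time = 20.9882 seconds


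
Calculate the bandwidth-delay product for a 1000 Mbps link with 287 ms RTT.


BDP = bandwidth * RTT
= 1000 Mbps * 287 ms
= 1000 * 1e6 * 287 / 1000 bits
= 287000000 bits
= 35875000 bytes
= 35034.1797 KB
BDP = 287000000 bits (35875000 bytes)


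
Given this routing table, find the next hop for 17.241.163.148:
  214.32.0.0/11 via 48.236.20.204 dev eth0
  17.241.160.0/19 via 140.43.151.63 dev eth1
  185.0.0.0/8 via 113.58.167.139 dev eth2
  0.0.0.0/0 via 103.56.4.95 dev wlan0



Longest prefix match for 17.241.163.148:
  /11 214.32.0.0: no
  /19 17.241.160.0: MATCH
  /8 185.0.0.0: no
  /0 0.0.0.0: MATCH
Selected: next-hop 140.43.151.63 via eth1 (matched /19)


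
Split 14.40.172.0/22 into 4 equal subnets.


New prefix = 22 + 2 = 24
Each subnet has 256 addresses
  14.40.172.0/24
  14.40.173.0/24
  14.40.174.0/24
  14.40.175.0/24
Subnets: 14.40.172.0/24, 14.40.173.0/24, 14.40.174.0/24, 14.40.175.0/24


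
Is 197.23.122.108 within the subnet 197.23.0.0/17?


Subnet network: 197.23.0.0
Test IP AND mask: 197.23.0.0
Yes, 197.23.122.108 is in 197.23.0.0/17


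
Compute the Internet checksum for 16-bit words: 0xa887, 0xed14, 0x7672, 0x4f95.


Sum all words (with carry folding):
+ 0xa887 = 0xa887
+ 0xed14 = 0x959c
+ 0x7672 = 0x0c0f
+ 0x4f95 = 0x5ba4
One's complement: ~0x5ba4
Checksum = 0xa45b


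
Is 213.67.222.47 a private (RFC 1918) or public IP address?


RFC 1918 private ranges:
  10.0.0.0/8 (10.0.0.0 - 10.255.255.255)
  172.16.0.0/12 (172.16.0.0 - 172.31.255.255)
  192.168.0.0/16 (192.168.0.0 - 192.168.255.255)
Public (not in any RFC 1918 range)


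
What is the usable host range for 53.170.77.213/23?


Network: 53.170.76.0
Broadcast: 53.170.77.255
First usable = network + 1
Last usable = broadcast - 1
Range: 53.170.76.1 to 53.170.77.254


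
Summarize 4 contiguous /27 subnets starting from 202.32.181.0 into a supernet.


Original prefix: /27
Number of subnets: 4 = 2^2
New prefix = 27 - 2 = 25
Supernet: 202.32.181.0/25


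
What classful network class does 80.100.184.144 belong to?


First octet: 80
Binary: 01010000
0xxxxxxx -> Class A (1-126)
Class A, default mask 255.0.0.0 (/8)


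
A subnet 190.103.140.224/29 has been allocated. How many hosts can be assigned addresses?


Host bits = 32 - 29 = 3
Total addresses = 2^3 = 8
Usable = total - 2 (network and broadcast)
Usable hosts: 6


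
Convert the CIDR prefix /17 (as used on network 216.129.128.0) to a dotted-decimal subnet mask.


/17 means 17 network bits, 15 host bits
Binary: 11111111111111111000000000000000
Mask: 255.255.128.0


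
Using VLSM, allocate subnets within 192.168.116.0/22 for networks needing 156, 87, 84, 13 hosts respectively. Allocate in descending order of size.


156 hosts -> /24 (254 usable): 192.168.116.0/24
87 hosts -> /25 (126 usable): 192.168.117.0/25
84 hosts -> /25 (126 usable): 192.168.117.128/25
13 hosts -> /28 (14 usable): 192.168.118.0/28
Allocation: 192.168.116.0/24 (156 hosts, 254 usable); 192.168.117.0/25 (87 hosts, 126 usable); 192.168.117.128/25 (84 hosts, 126 usable); 192.168.118.0/28 (13 hosts, 14 usable)


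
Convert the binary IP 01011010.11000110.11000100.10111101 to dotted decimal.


01011010 = 90
11000110 = 198
11000100 = 196
10111101 = 189
IP: 90.198.196.189


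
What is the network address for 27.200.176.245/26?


IP:   00011011.11001000.10110000.11110101
Mask: 11111111.11111111.11111111.11000000
AND operation:
Net:  00011011.11001000.10110000.11000000
Network: 27.200.176.192/26


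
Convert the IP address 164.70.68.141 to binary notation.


164 = 10100100
70 = 01000110
68 = 01000100
141 = 10001101
Binary: 10100100.01000110.01000100.10001101


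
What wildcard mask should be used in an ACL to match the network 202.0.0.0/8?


Subnet mask: 255.0.0.0
Wildcard = 255.255.255.255 - subnet mask
255 - 255 = 0
255 - 0 = 255
255 - 0 = 255
255 - 0 = 255
Wildcard: 0.255.255.255


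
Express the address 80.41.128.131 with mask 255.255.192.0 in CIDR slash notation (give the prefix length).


Binary: 11111111.11111111.11000000.00000000
Count leading 1s
Prefix: /18


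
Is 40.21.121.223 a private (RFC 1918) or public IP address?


RFC 1918 private ranges:
  10.0.0.0/8 (10.0.0.0 - 10.255.255.255)
  172.16.0.0/12 (172.16.0.0 - 172.31.255.255)
  192.168.0.0/16 (192.168.0.0 - 192.168.255.255)
Public (not in any RFC 1918 range)


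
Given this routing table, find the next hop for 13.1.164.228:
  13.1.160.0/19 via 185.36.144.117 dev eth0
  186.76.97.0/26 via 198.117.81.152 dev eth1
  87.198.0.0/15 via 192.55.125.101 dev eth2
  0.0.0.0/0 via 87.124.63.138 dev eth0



Longest prefix match for 13.1.164.228:
  /19 13.1.160.0: MATCH
  /26 186.76.97.0: no
  /15 87.198.0.0: no
  /0 0.0.0.0: MATCH
Selected: next-hop 185.36.144.117 via eth0 (matched /19)


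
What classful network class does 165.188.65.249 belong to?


First octet: 165
Binary: 10100101
10xxxxxx -> Class B (128-191)
Class B, default mask 255.255.0.0 (/16)


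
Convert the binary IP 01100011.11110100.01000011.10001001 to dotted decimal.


01100011 = 99
11110100 = 244
01000011 = 67
10001001 = 137
IP: 99.244.67.137


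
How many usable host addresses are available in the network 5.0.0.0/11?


Host bits = 32 - 11 = 21
Total addresses = 2^21 = 2097152
Usable = total - 2 (network and broadcast)
Usable hosts: 2097150


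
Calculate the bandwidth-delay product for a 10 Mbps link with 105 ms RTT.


BDP = bandwidth * RTT
= 10 Mbps * 105 ms
= 10 * 1e6 * 105 / 1000 bits
= 1050000 bits
= 131250 bytes
= 128.1738 KB
BDP = 1050000 bits (131250 bytes)


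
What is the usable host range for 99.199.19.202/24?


Network: 99.199.19.0
Broadcast: 99.199.19.255
First usable = network + 1
Last usable = broadcast - 1
Range: 99.199.19.1 to 99.199.19.254


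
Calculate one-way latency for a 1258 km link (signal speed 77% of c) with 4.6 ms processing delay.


Speed = 0.77 * 3e5 km/s = 231000 km/s
Propagation delay = 1258 / 231000 = 0.0054 s = 5.4459 ms
Processing delay = 4.6 ms
Total one-way latency = 10.0459 ms


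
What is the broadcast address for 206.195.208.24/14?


Network: 206.192.0.0/14
Host bits = 18
Set all host bits to 1:
Broadcast: 206.195.255.255


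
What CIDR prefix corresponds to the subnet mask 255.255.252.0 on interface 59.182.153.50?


Binary: 11111111.11111111.11111100.00000000
Count leading 1s
Prefix: /22


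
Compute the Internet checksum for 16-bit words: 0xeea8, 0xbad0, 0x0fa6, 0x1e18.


Sum all words (with carry folding):
+ 0xeea8 = 0xeea8
+ 0xbad0 = 0xa979
+ 0x0fa6 = 0xb91f
+ 0x1e18 = 0xd737
One's complement: ~0xd737
Checksum = 0x28c8


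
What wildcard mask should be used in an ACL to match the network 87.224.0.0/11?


Subnet mask: 255.224.0.0
Wildcard = 255.255.255.255 - subnet mask
255 - 255 = 0
255 - 224 = 31
255 - 0 = 255
255 - 0 = 255
Wildcard: 0.31.255.255


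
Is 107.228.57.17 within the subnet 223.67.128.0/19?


Subnet network: 223.67.128.0
Test IP AND mask: 107.228.32.0
No, 107.228.57.17 is not in 223.67.128.0/19


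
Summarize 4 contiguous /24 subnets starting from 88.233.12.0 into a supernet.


Original prefix: /24
Number of subnets: 4 = 2^2
New prefix = 24 - 2 = 22
Supernet: 88.233.12.0/22


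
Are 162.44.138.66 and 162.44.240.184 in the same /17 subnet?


Mask: 255.255.128.0
162.44.138.66 AND mask = 162.44.128.0
162.44.240.184 AND mask = 162.44.128.0
Yes, same subnet (162.44.128.0)


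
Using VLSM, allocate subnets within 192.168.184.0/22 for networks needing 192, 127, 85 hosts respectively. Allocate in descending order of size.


192 hosts -> /24 (254 usable): 192.168.184.0/24
127 hosts -> /24 (254 usable): 192.168.185.0/24
85 hosts -> /25 (126 usable): 192.168.186.0/25
Allocation: 192.168.184.0/24 (192 hosts, 254 usable); 192.168.185.0/24 (127 hosts, 254 usable); 192.168.186.0/25 (85 hosts, 126 usable)


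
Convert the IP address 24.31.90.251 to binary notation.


24 = 00011000
31 = 00011111
90 = 01011010
251 = 11111011
Binary: 00011000.00011111.01011010.11111011


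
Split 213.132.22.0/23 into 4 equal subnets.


New prefix = 23 + 2 = 25
Each subnet has 128 addresses
  213.132.22.0/25
  213.132.22.128/25
  213.132.23.0/25
  213.132.23.128/25
Subnets: 213.132.22.0/25, 213.132.22.128/25, 213.132.23.0/25, 213.132.23.128/25


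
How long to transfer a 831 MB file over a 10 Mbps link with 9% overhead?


Effective throughput = 10 * (1 - 9/100) = 9.1 Mbps
File size in Mb = 831 * 8 = 6648 Mb
Time = 6648 / 9.1
Time = 730.5495 seconds


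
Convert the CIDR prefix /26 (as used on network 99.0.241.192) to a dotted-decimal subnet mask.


/26 means 26 network bits, 6 host bits
Binary: 11111111111111111111111111000000
Mask: 255.255.255.192


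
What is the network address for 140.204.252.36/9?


IP:   10001100.11001100.11111100.00100100
Mask: 11111111.10000000.00000000.00000000
AND operation:
Net:  10001100.10000000.00000000.00000000
Network: 140.128.0.0/9


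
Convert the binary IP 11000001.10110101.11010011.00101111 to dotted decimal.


11000001 = 193
10110101 = 181
11010011 = 211
00101111 = 47
IP: 193.181.211.47


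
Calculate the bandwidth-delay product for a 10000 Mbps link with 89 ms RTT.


BDP = bandwidth * RTT
= 10000 Mbps * 89 ms
= 10000 * 1e6 * 89 / 1000 bits
= 890000000 bits
= 111250000 bytes
= 108642.5781 KB
BDP = 890000000 bits (111250000 bytes)


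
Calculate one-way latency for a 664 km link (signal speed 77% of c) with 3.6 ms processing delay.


Speed = 0.77 * 3e5 km/s = 231000 km/s
Propagation delay = 664 / 231000 = 0.0029 s = 2.8745 ms
Processing delay = 3.6 ms
Total one-way latency = 6.4745 ms


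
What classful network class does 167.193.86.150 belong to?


First octet: 167
Binary: 10100111
10xxxxxx -> Class B (128-191)
Class B, default mask 255.255.0.0 (/16)


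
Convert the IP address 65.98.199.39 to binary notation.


65 = 01000001
98 = 01100010
199 = 11000111
39 = 00100111
Binary: 01000001.01100010.11000111.00100111


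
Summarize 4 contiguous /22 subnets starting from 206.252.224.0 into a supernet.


Original prefix: /22
Number of subnets: 4 = 2^2
New prefix = 22 - 2 = 20
Supernet: 206.252.224.0/20


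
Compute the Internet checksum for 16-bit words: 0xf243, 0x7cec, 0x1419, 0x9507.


Sum all words (with carry folding):
+ 0xf243 = 0xf243
+ 0x7cec = 0x6f30
+ 0x1419 = 0x8349
+ 0x9507 = 0x1851
One's complement: ~0x1851
Checksum = 0xe7ae


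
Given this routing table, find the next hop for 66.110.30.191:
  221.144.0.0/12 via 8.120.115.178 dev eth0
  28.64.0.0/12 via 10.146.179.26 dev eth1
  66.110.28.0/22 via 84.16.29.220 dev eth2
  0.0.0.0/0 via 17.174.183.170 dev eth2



Longest prefix match for 66.110.30.191:
  /12 221.144.0.0: no
  /12 28.64.0.0: no
  /22 66.110.28.0: MATCH
  /0 0.0.0.0: MATCH
Selected: next-hop 84.16.29.220 via eth2 (matched /22)


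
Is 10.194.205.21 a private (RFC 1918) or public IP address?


RFC 1918 private ranges:
  10.0.0.0/8 (10.0.0.0 - 10.255.255.255)
  172.16.0.0/12 (172.16.0.0 - 172.31.255.255)
  192.168.0.0/16 (192.168.0.0 - 192.168.255.255)
Private (in 10.0.0.0/8)


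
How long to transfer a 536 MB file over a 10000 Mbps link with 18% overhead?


Effective throughput = 10000 * (1 - 18/100) = 8200 Mbps
File size in Mb = 536 * 8 = 4288 Mb
Time = 4288 / 8200
Time = 0.5229 seconds


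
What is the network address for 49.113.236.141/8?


IP:   00110001.01110001.11101100.10001101
Mask: 11111111.00000000.00000000.00000000
AND operation:
Net:  00110001.00000000.00000000.00000000
Network: 49.0.0.0/8


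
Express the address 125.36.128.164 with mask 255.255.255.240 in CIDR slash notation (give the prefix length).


Binary: 11111111.11111111.11111111.11110000
Count leading 1s
Prefix: /28


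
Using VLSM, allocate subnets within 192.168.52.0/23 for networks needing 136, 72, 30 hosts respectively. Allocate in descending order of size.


136 hosts -> /24 (254 usable): 192.168.52.0/24
72 hosts -> /25 (126 usable): 192.168.53.0/25
30 hosts -> /27 (30 usable): 192.168.53.128/27
Allocation: 192.168.52.0/24 (136 hosts, 254 usable); 192.168.53.0/25 (72 hosts, 126 usable); 192.168.53.128/27 (30 hosts, 30 usable)


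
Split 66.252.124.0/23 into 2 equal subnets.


New prefix = 23 + 1 = 24
Each subnet has 256 addresses
  66.252.124.0/24
  66.252.125.0/24
Subnets: 66.252.124.0/24, 66.252.125.0/24


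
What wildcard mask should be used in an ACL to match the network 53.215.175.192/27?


Subnet mask: 255.255.255.224
Wildcard = 255.255.255.255 - subnet mask
255 - 255 = 0
255 - 255 = 0
255 - 255 = 0
255 - 224 = 31
Wildcard: 0.0.0.31


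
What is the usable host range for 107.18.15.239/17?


Network: 107.18.0.0
Broadcast: 107.18.127.255
First usable = network + 1
Last usable = broadcast - 1
Range: 107.18.0.1 to 107.18.127.254


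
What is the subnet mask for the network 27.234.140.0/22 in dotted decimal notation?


/22 means 22 network bits, 10 host bits
Binary: 11111111111111111111110000000000
Mask: 255.255.252.0


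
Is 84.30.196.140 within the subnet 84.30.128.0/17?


Subnet network: 84.30.128.0
Test IP AND mask: 84.30.128.0
Yes, 84.30.196.140 is in 84.30.128.0/17


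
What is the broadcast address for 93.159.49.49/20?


Network: 93.159.48.0/20
Host bits = 12
Set all host bits to 1:
Broadcast: 93.159.63.255


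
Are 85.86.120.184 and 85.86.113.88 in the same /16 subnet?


Mask: 255.255.0.0
85.86.120.184 AND mask = 85.86.0.0
85.86.113.88 AND mask = 85.86.0.0
Yes, same subnet (85.86.0.0)


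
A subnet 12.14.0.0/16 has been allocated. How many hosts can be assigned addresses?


Host bits = 32 - 16 = 16
Total addresses = 2^16 = 65536
Usable = total - 2 (network and broadcast)
Usable hosts: 65534


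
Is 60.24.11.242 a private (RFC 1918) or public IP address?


RFC 1918 private ranges:
  10.0.0.0/8 (10.0.0.0 - 10.255.255.255)
  172.16.0.0/12 (172.16.0.0 - 172.31.255.255)
  192.168.0.0/16 (192.168.0.0 - 192.168.255.255)
Public (not in any RFC 1918 range)


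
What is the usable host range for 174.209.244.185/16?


Network: 174.209.0.0
Broadcast: 174.209.255.255
First usable = network + 1
Last usable = broadcast - 1
Range: 174.209.0.1 to 174.209.255.254


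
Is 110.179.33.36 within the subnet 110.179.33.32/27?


Subnet network: 110.179.33.32
Test IP AND mask: 110.179.33.32
Yes, 110.179.33.36 is in 110.179.33.32/27


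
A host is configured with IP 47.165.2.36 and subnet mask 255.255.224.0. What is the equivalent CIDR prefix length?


Binary: 11111111.11111111.11100000.00000000
Count leading 1s
Prefix: /19


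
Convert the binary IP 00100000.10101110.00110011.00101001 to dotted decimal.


00100000 = 32
10101110 = 174
00110011 = 51
00101001 = 41
IP: 32.174.51.41


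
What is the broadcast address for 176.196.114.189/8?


Network: 176.0.0.0/8
Host bits = 24
Set all host bits to 1:
Broadcast: 176.255.255.255


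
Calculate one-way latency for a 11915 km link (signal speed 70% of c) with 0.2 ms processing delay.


Speed = 0.7 * 3e5 km/s = 210000 km/s
Propagation delay = 11915 / 210000 = 0.0567 s = 56.7381 ms
Processing delay = 0.2 ms
Total one-way latency = 56.9381 ms


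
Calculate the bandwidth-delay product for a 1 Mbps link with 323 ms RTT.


BDP = bandwidth * RTT
= 1 Mbps * 323 ms
= 1 * 1e6 * 323 / 1000 bits
= 323000 bits
= 40375 bytes
= 39.4287 KB
BDP = 323000 bits (40375 bytes)


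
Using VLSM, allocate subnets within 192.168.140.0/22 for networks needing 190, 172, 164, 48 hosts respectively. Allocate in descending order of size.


190 hosts -> /24 (254 usable): 192.168.140.0/24
172 hosts -> /24 (254 usable): 192.168.141.0/24
164 hosts -> /24 (254 usable): 192.168.142.0/24
48 hosts -> /26 (62 usable): 192.168.143.0/26
Allocation: 192.168.140.0/24 (190 hosts, 254 usable); 192.168.141.0/24 (172 hosts, 254 usable); 192.168.142.0/24 (164 hosts, 254 usable); 192.168.143.0/26 (48 hosts, 62 usable)


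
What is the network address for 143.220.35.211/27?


IP:   10001111.11011100.00100011.11010011
Mask: 11111111.11111111.11111111.11100000
AND operation:
Net:  10001111.11011100.00100011.11000000
Network: 143.220.35.192/27


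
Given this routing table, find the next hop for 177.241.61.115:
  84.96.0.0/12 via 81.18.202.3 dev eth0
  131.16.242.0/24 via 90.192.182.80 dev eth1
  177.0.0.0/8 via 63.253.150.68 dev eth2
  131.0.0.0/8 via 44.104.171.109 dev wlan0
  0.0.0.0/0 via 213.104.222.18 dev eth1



Longest prefix match for 177.241.61.115:
  /12 84.96.0.0: no
  /24 131.16.242.0: no
  /8 177.0.0.0: MATCH
  /8 131.0.0.0: no
  /0 0.0.0.0: MATCH
Selected: next-hop 63.253.150.68 via eth2 (matched /8)


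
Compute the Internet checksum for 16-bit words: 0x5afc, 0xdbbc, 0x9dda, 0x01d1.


Sum all words (with carry folding):
+ 0x5afc = 0x5afc
+ 0xdbbc = 0x36b9
+ 0x9dda = 0xd493
+ 0x01d1 = 0xd664
One's complement: ~0xd664
Checksum = 0x299b


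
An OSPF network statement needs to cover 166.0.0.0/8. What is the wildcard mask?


Subnet mask: 255.0.0.0
Wildcard = 255.255.255.255 - subnet mask
255 - 255 = 0
255 - 0 = 255
255 - 0 = 255
255 - 0 = 255
Wildcard: 0.255.255.255


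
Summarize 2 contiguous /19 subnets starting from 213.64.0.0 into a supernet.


Original prefix: /19
Number of subnets: 2 = 2^1
New prefix = 19 - 1 = 18
Supernet: 213.64.0.0/18


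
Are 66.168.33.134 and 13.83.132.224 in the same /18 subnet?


Mask: 255.255.192.0
66.168.33.134 AND mask = 66.168.0.0
13.83.132.224 AND mask = 13.83.128.0
No, different subnets (66.168.0.0 vs 13.83.128.0)


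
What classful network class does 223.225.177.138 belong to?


First octet: 223
Binary: 11011111
110xxxxx -> Class C (192-223)
Class C, default mask 255.255.255.0 (/24)


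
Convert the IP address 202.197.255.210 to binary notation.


202 = 11001010
197 = 11000101
255 = 11111111
210 = 11010010
Binary: 11001010.11000101.11111111.11010010


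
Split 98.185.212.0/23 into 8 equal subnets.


New prefix = 23 + 3 = 26
Each subnet has 64 addresses
  98.185.212.0/26
  98.185.212.64/26
  98.185.212.128/26
  98.185.212.192/26
  98.185.213.0/26
  98.185.213.64/26
  98.185.213.128/26
  98.185.213.192/26
Subnets: 98.185.212.0/26, 98.185.212.64/26, 98.185.212.128/26, 98.185.212.192/26, 98.185.213.0/26, 98.185.213.64/26, 98.185.213.128/26, 98.185.213.192/26


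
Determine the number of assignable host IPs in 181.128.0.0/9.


Host bits = 32 - 9 = 23
Total addresses = 2^23 = 8388608
Usable = total - 2 (network and broadcast)
Usable hosts: 8388606


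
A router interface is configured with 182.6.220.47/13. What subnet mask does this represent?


/13 means 13 network bits, 19 host bits
Binary: 11111111111110000000000000000000
Mask: 255.248.0.0


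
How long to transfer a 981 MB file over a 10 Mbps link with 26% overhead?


Effective throughput = 10 * (1 - 26/100) = 7.4 Mbps
File size in Mb = 981 * 8 = 7848 Mb
Time = 7848 / 7.4
Time = 1060.5405 seconds


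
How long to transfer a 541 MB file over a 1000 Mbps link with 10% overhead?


Effective throughput = 1000 * (1 - 10/100) = 900 Mbps
File size in Mb = 541 * 8 = 4328 Mb
Time = 4328 / 900
Time = 4.8089 seconds


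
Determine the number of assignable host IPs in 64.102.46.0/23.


Host bits = 32 - 23 = 9
Total addresses = 2^9 = 512
Usable = total - 2 (network and broadcast)
Usable hosts: 510


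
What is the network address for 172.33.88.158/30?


IP:   10101100.00100001.01011000.10011110
Mask: 11111111.11111111.11111111.11111100
AND operation:
Net:  10101100.00100001.01011000.10011100
Network: 172.33.88.156/30


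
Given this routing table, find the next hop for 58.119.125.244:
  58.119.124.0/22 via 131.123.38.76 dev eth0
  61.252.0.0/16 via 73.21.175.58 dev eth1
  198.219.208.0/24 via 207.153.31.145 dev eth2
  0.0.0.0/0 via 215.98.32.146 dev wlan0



Longest prefix match for 58.119.125.244:
  /22 58.119.124.0: MATCH
  /16 61.252.0.0: no
  /24 198.219.208.0: no
  /0 0.0.0.0: MATCH
Selected: next-hop 131.123.38.76 via eth0 (matched /22)


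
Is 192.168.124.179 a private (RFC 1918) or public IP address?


RFC 1918 private ranges:
  10.0.0.0/8 (10.0.0.0 - 10.255.255.255)
  172.16.0.0/12 (172.16.0.0 - 172.31.255.255)
  192.168.0.0/16 (192.168.0.0 - 192.168.255.255)
Private (in 192.168.0.0/16)


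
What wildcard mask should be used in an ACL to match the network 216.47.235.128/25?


Subnet mask: 255.255.255.128
Wildcard = 255.255.255.255 - subnet mask
255 - 255 = 0
255 - 255 = 0
255 - 255 = 0
255 - 128 = 127
Wildcard: 0.0.0.127


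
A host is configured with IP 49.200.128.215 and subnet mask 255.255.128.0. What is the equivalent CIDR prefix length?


Binary: 11111111.11111111.10000000.00000000
Count leading 1s
Prefix: /17


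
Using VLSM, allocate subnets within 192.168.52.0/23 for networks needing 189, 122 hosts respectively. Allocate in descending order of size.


189 hosts -> /24 (254 usable): 192.168.52.0/24
122 hosts -> /25 (126 usable): 192.168.53.0/25
Allocation: 192.168.52.0/24 (189 hosts, 254 usable); 192.168.53.0/25 (122 hosts, 126 usable)


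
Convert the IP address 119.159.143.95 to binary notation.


119 = 01110111
159 = 10011111
143 = 10001111
95 = 01011111
Binary: 01110111.10011111.10001111.01011111


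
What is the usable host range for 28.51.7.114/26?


Network: 28.51.7.64
Broadcast: 28.51.7.127
First usable = network + 1
Last usable = broadcast - 1
Range: 28.51.7.65 to 28.51.7.126


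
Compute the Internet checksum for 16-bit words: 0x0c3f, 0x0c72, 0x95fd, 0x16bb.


Sum all words (with carry folding):
+ 0x0c3f = 0x0c3f
+ 0x0c72 = 0x18b1
+ 0x95fd = 0xaeae
+ 0x16bb = 0xc569
One's complement: ~0xc569
Checksum = 0x3a96


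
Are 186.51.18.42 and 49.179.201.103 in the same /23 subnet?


Mask: 255.255.254.0
186.51.18.42 AND mask = 186.51.18.0
49.179.201.103 AND mask = 49.179.200.0
No, different subnets (186.51.18.0 vs 49.179.200.0)


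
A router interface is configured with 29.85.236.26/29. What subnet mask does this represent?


/29 means 29 network bits, 3 host bits
Binary: 11111111111111111111111111111000
Mask: 255.255.255.248


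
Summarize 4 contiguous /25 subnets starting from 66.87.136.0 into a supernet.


Original prefix: /25
Number of subnets: 4 = 2^2
New prefix = 25 - 2 = 23
Supernet: 66.87.136.0/23


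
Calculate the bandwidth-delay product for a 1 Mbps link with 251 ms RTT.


BDP = bandwidth * RTT
= 1 Mbps * 251 ms
= 1 * 1e6 * 251 / 1000 bits
= 251000 bits
= 31375 bytes
= 30.6396 KB
BDP = 251000 bits (31375 bytes)


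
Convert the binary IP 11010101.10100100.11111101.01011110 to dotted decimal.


11010101 = 213
10100100 = 164
11111101 = 253
01011110 = 94
IP: 213.164.253.94


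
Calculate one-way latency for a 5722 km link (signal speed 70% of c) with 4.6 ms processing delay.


Speed = 0.7 * 3e5 km/s = 210000 km/s
Propagation delay = 5722 / 210000 = 0.0272 s = 27.2476 ms
Processing delay = 4.6 ms
Total one-way latency = 31.8476 ms


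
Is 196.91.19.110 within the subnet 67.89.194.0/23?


Subnet network: 67.89.194.0
Test IP AND mask: 196.91.18.0
No, 196.91.19.110 is not in 67.89.194.0/23


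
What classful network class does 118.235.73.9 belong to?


First octet: 118
Binary: 01110110
0xxxxxxx -> Class A (1-126)
Class A, default mask 255.0.0.0 (/8)


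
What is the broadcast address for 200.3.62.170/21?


Network: 200.3.56.0/21
Host bits = 11
Set all host bits to 1:
Broadcast: 200.3.63.255


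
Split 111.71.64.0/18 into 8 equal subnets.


New prefix = 18 + 3 = 21
Each subnet has 2048 addresses
  111.71.64.0/21
  111.71.72.0/21
  111.71.80.0/21
  111.71.88.0/21
  111.71.96.0/21
  111.71.104.0/21
  111.71.112.0/21
  111.71.120.0/21
Subnets: 111.71.64.0/21, 111.71.72.0/21, 111.71.80.0/21, 111.71.88.0/21, 111.71.96.0/21, 111.71.104.0/21, 111.71.112.0/21, 111.71.120.0/21


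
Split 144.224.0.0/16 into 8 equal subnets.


New prefix = 16 + 3 = 19
Each subnet has 8192 addresses
  144.224.0.0/19
  144.224.32.0/19
  144.224.64.0/19
  144.224.96.0/19
  144.224.128.0/19
  144.224.160.0/19
  144.224.192.0/19
  144.224.224.0/19
Subnets: 144.224.0.0/19, 144.224.32.0/19, 144.224.64.0/19, 144.224.96.0/19, 144.224.128.0/19, 144.224.160.0/19, 144.224.192.0/19, 144.224.224.0/19


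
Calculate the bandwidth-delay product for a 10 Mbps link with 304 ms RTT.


BDP = bandwidth * RTT
= 10 Mbps * 304 ms
= 10 * 1e6 * 304 / 1000 bits
= 3040000 bits
= 380000 bytes
= 371.0938 KB
BDP = 3040000 bits (380000 bytes)


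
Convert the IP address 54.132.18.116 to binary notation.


54 = 00110110
132 = 10000100
18 = 00010010
116 = 01110100
Binary: 00110110.10000100.00010010.01110100


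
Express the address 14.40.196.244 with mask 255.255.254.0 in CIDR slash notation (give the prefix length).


Binary: 11111111.11111111.11111110.00000000
Count leading 1s
Prefix: /23


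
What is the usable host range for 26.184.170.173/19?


Network: 26.184.160.0
Broadcast: 26.184.191.255
First usable = network + 1
Last usable = broadcast - 1
Range: 26.184.160.1 to 26.184.191.254


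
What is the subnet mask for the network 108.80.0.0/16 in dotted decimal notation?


/16 means 16 network bits, 16 host bits
Binary: 11111111111111110000000000000000
Mask: 255.255.0.0


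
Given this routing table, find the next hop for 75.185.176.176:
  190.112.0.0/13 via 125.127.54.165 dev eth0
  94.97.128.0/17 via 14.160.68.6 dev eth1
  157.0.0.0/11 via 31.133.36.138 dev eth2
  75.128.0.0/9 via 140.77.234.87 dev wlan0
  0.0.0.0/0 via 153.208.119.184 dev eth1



Longest prefix match for 75.185.176.176:
  /13 190.112.0.0: no
  /17 94.97.128.0: no
  /11 157.0.0.0: no
  /9 75.128.0.0: MATCH
  /0 0.0.0.0: MATCH
Selected: next-hop 140.77.234.87 via wlan0 (matched /9)


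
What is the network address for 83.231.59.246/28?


IP:   01010011.11100111.00111011.11110110
Mask: 11111111.11111111.11111111.11110000
AND operation:
Net:  01010011.11100111.00111011.11110000
Network: 83.231.59.240/28


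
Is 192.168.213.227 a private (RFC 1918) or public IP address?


RFC 1918 private ranges:
  10.0.0.0/8 (10.0.0.0 - 10.255.255.255)
  172.16.0.0/12 (172.16.0.0 - 172.31.255.255)
  192.168.0.0/16 (192.168.0.0 - 192.168.255.255)
Private (in 192.168.0.0/16)


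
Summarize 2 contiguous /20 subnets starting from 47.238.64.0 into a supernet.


Original prefix: /20
Number of subnets: 2 = 2^1
New prefix = 20 - 1 = 19
Supernet: 47.238.64.0/19


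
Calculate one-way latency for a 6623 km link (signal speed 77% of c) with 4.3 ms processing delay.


Speed = 0.77 * 3e5 km/s = 231000 km/s
Propagation delay = 6623 / 231000 = 0.0287 s = 28.671 ms
Processing delay = 4.3 ms
Total one-way latency = 32.971 ms


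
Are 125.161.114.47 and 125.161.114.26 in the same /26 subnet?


Mask: 255.255.255.192
125.161.114.47 AND mask = 125.161.114.0
125.161.114.26 AND mask = 125.161.114.0
Yes, same subnet (125.161.114.0)


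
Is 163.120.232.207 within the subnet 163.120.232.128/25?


Subnet network: 163.120.232.128
Test IP AND mask: 163.120.232.128
Yes, 163.120.232.207 is in 163.120.232.128/25


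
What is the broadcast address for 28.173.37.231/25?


Network: 28.173.37.128/25
Host bits = 7
Set all host bits to 1:
Broadcast: 28.173.37.255
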